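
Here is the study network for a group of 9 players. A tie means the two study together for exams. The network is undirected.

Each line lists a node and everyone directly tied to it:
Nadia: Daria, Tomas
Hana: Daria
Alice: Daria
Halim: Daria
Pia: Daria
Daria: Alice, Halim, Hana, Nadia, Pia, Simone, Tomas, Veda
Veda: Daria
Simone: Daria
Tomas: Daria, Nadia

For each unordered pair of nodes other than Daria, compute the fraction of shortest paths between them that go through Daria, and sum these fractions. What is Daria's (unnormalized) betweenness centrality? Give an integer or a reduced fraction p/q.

Pairs whose geodesics pass through Daria — Alice–Simone: 1; Alice–Hana: 1; Alice–Nadia: 1; Alice–Halim: 1; Alice–Tomas: 1; Alice–Pia: 1; Alice–Veda: 1; Simone–Hana: 1; Simone–Nadia: 1; Simone–Halim: 1; Simone–Tomas: 1; Simone–Pia: 1; Simone–Veda: 1; Hana–Nadia: 1 … (+13 more pairs).
All other pairs contribute 0.
Summing the contributions gives betweenness(Daria) = 27.

27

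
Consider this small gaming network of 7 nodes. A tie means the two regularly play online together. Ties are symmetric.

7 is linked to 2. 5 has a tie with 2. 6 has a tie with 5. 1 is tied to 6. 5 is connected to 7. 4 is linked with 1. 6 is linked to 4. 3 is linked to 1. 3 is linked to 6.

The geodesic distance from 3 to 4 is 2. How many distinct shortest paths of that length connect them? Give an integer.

The shortest distance is 2. The length-2 paths are: 3–1–4; 3–6–4.
That gives 2 distinct shortest paths.

2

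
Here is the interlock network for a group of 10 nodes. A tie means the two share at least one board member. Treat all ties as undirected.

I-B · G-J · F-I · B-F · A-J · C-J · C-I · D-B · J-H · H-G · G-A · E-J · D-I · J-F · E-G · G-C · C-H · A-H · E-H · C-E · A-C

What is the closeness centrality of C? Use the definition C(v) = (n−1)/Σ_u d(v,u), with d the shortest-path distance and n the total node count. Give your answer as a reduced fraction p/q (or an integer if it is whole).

Distances from C: A:1, B:2, D:2, E:1, F:2, G:1, H:1, I:1, J:1. Sum = 12.
n = 10, so closeness = 9/12 = 3/4.

3/4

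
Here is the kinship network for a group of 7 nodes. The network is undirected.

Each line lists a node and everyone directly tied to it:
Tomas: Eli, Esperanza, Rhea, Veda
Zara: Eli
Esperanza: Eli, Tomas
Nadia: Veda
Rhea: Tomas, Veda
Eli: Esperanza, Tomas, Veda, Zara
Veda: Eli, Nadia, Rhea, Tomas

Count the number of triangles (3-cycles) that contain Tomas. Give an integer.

3

Tomas's neighbors: Eli, Esperanza, Rhea, and Veda.
Neighbor pairs that are themselves tied: Tomas–Eli–Esperanza; Tomas–Eli–Veda; Tomas–Rhea–Veda. Each forms one triangle with Tomas, for 3 in total.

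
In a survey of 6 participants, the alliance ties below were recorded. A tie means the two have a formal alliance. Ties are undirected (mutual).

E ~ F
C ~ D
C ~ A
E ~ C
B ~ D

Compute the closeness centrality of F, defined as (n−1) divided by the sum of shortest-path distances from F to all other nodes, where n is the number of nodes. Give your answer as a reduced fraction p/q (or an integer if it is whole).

Distances from F: A:3, B:4, C:2, D:3, E:1. Sum = 13.
n = 6, so closeness = 5/13.

5/13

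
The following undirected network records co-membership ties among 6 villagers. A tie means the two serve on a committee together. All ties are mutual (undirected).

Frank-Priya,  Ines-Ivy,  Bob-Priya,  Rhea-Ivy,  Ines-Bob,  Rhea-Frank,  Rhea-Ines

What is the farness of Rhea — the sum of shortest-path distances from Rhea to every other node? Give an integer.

7

Distances from Rhea: Bob:2, Frank:1, Ines:1, Ivy:1, Priya:2.
Sum = 2 + 1 + 1 + 1 + 2 = 7.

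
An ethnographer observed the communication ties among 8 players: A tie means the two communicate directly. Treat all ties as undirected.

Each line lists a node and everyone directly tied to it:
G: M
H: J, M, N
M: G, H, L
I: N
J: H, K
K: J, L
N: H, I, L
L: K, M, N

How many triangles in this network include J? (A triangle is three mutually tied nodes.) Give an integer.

J's neighbors are H and K, but none of them are tied to each other, so no triangle contains J.

0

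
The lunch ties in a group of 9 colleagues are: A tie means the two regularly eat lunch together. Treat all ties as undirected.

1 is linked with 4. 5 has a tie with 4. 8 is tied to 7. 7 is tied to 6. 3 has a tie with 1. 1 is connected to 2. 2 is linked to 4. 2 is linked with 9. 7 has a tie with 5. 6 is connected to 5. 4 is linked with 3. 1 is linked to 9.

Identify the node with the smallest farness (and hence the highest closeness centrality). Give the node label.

4

Farness (sum of distances to all others) for each node — 1:16, 2:17, 3:18, 4:13, 5:14, 6:19, 7:18, 8:25, 9:22.
The smallest farness is 13, for 4, so 4 has the highest closeness.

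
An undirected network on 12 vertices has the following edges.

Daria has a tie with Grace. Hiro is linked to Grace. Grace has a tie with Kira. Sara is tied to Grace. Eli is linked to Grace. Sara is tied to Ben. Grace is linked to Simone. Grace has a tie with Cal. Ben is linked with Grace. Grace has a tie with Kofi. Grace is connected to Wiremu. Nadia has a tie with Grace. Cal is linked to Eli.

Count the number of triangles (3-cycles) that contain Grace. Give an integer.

Grace's neighbors: Ben, Cal, Daria, Eli, Hiro, Kira, Kofi, Nadia, Sara, Simone, and Wiremu.
Neighbor pairs that are themselves tied: Grace–Ben–Sara; Grace–Cal–Eli. Each forms one triangle with Grace, for 2 in total.

2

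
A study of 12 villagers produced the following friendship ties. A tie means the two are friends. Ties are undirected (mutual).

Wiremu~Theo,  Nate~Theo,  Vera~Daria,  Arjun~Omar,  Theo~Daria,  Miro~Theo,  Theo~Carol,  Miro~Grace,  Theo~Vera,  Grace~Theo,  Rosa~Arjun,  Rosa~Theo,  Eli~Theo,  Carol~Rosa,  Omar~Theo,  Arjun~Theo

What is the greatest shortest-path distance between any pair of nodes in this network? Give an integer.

Eccentricity of each node (its greatest distance to any other): Arjun:2, Carol:2, Daria:2, Eli:2, Grace:2, Miro:2, Nate:2, Omar:2, Rosa:2, Theo:1, Vera:2, Wiremu:2.
The maximum eccentricity is 2, realized for instance by the pair Carol–Vera via Carol – Theo – Vera. So the diameter is 2.

2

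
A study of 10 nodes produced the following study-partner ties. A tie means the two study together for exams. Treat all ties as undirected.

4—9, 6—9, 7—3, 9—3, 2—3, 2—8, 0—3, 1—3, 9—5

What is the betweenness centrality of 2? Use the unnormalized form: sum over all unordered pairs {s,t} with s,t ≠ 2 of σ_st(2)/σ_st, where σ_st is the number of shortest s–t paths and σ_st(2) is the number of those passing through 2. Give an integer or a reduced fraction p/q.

Pairs whose geodesics pass through 2 — 6–8: 1; 7–8: 1; 9–8: 1; 0–8: 1; 8–4: 1; 8–3: 1; 8–1: 1; 8–5: 1.
All other pairs contribute 0.
Summing the contributions gives betweenness(2) = 8.

8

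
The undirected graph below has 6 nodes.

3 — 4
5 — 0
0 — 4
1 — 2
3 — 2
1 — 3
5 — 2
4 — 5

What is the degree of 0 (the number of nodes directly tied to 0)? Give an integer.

0 is directly tied to 4 and 5. That is 2 neighbors, so the degree of 0 is 2.

2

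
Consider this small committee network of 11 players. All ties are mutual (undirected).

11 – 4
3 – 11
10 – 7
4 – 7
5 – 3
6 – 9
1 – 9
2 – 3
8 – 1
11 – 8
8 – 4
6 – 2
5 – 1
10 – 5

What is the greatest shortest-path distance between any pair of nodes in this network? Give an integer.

Eccentricity of each node (its greatest distance to any other): 1:3, 2:4, 3:3, 4:4, 5:3, 6:5, 7:5, 8:3, 9:4, 10:4, 11:3.
The maximum eccentricity is 5, realized for instance by the pair 7–6 via 7 – 4 – 8 – 1 – 9 – 6. So the diameter is 5.

5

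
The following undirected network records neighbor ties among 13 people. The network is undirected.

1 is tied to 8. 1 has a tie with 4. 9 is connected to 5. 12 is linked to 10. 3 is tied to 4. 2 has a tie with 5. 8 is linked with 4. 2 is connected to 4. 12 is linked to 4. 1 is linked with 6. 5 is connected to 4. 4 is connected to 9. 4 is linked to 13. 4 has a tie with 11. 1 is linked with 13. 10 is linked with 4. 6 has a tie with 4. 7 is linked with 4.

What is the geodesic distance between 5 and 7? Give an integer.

One shortest route is 5 – 4 – 7, which uses 2 edges, and 5 and 7 are not directly tied, so nothing shorter exists. So d(5,7) = 2.

2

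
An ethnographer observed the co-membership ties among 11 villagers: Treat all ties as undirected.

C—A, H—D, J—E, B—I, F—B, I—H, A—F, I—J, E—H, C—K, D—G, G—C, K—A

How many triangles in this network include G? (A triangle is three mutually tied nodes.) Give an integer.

0

G's neighbors are C and D, but none of them are tied to each other, so no triangle contains G.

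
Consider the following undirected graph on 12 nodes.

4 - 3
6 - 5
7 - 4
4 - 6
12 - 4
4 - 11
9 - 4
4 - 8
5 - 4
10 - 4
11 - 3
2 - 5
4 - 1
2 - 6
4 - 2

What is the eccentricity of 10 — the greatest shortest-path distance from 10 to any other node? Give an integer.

Distances from 10: 1:2, 2:2, 3:2, 4:1, 5:2, 6:2, 7:2, 8:2, 9:2, 11:2, 12:2.
The largest is 2 (to 3, 8, 7, 5, 1, 11, 12, 2, 9, and 6), so the eccentricity of 10 is 2.

2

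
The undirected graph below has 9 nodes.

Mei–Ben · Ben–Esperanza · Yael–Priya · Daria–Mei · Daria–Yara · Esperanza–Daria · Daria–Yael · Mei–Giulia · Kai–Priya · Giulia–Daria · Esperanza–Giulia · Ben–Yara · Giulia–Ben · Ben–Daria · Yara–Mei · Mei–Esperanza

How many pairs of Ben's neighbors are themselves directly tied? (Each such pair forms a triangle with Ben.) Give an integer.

Ben's neighbors: Daria, Esperanza, Giulia, Mei, and Yara.
Neighbor pairs that are themselves tied: Ben–Daria–Esperanza; Ben–Daria–Giulia; Ben–Daria–Mei; Ben–Daria–Yara; Ben–Esperanza–Giulia; Ben–Esperanza–Mei; Ben–Giulia–Mei; Ben–Mei–Yara. Each forms one triangle with Ben, for 8 in total.

8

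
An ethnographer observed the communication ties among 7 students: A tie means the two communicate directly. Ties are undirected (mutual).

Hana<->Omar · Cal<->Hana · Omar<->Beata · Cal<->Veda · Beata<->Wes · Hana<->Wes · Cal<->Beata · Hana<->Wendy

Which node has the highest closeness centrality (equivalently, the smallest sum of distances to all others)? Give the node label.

Farness (sum of distances to all others) for each node — Beata:10, Cal:9, Hana:8, Omar:11, Veda:14, Wendy:13, Wes:11.
The smallest farness is 8, for Hana, so Hana has the highest closeness.

Hana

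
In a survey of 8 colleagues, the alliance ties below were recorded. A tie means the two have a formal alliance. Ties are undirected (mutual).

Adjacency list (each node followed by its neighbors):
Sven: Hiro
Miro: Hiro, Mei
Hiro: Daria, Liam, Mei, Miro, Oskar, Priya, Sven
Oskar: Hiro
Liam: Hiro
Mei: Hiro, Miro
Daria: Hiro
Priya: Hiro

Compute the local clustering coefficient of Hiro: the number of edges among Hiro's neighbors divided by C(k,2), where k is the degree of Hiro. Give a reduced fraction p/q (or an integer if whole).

Hiro's neighbors: Daria, Liam, Mei, Miro, Oskar, Priya, and Sven (k = 7).
Possible neighbor pairs: C(7,2) = 21. Edges among them: Mei–Miro → e = 1.
Clustering(Hiro) = 1/21.

1/21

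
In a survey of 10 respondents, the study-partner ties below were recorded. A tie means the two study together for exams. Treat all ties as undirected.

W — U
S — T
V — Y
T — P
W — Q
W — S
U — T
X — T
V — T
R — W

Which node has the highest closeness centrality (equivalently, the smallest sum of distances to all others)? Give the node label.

Farness (sum of distances to all others) for each node — P:23, Q:27, R:27, S:17, T:15, U:17, V:21, W:19, X:23, Y:29.
The smallest farness is 15, for T, so T has the highest closeness.

T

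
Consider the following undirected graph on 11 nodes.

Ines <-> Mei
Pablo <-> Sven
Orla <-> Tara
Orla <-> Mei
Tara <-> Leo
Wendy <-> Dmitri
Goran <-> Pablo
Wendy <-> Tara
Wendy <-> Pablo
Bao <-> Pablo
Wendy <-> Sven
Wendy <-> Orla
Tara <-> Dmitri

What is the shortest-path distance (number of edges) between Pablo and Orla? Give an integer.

One shortest route is Pablo – Wendy – Orla, which uses 2 edges, and Pablo and Orla are not directly tied, so nothing shorter exists. So d(Pablo,Orla) = 2.

2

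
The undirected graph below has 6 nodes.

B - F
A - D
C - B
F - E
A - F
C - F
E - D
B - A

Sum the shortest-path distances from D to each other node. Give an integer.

9

Distances from D: A:1, B:2, C:3, E:1, F:2.
Sum = 1 + 2 + 3 + 1 + 2 = 9.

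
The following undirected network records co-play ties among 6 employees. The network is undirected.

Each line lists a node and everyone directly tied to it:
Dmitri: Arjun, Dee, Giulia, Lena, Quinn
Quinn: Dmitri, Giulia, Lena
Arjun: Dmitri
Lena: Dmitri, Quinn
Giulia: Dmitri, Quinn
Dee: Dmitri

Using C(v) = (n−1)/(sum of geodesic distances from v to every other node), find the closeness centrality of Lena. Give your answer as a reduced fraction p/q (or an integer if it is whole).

Distances from Lena: Arjun:2, Dee:2, Dmitri:1, Giulia:2, Quinn:1. Sum = 8.
n = 6, so closeness = 5/8.

5/8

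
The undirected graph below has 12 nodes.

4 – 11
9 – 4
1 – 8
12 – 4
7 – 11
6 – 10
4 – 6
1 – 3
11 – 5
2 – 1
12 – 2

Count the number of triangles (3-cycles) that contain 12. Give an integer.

12's neighbors are 2 and 4, but none of them are tied to each other, so no triangle contains 12.

0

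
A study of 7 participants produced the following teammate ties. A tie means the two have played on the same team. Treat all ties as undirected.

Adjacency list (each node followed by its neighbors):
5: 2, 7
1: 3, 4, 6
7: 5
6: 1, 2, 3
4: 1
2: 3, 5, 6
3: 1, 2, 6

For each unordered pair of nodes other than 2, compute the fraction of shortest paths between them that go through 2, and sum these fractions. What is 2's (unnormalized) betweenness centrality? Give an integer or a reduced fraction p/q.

Pairs whose geodesics pass through 2 — 5–6: 1; 5–4: 2/2; 5–3: 1; 5–1: 2/2; 7–6: 1; 7–4: 2/2; 7–3: 1; 7–1: 2/2.
All other pairs contribute 0.
Summing the contributions gives betweenness(2) = 8.

8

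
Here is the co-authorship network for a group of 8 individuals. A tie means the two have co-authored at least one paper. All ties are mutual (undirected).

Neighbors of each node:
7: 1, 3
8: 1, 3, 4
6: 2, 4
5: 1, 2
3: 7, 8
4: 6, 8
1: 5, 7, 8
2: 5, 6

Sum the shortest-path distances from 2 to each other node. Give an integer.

Distances from 2: 1:2, 3:4, 4:2, 5:1, 6:1, 7:3, 8:3.
Sum = 2 + 4 + 2 + 1 + 1 + 3 + 3 = 16.

16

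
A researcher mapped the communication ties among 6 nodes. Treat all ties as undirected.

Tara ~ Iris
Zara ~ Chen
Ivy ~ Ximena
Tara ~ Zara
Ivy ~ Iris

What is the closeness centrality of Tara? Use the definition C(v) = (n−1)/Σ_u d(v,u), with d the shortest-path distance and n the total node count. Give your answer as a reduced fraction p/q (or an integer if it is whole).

Distances from Tara: Chen:2, Iris:1, Ivy:2, Ximena:3, Zara:1. Sum = 9.
n = 6, so closeness = 5/9.

5/9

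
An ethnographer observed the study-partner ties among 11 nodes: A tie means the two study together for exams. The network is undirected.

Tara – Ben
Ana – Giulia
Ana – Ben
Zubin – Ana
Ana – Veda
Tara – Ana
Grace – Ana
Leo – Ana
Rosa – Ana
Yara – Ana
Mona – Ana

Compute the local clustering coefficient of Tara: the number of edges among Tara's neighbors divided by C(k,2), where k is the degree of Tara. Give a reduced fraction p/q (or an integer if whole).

Tara's neighbors: Ana and Ben (k = 2).
Possible neighbor pairs: C(2,2) = 1. Edges among them: Ana–Ben → e = 1.
Clustering(Tara) = 1/1.

1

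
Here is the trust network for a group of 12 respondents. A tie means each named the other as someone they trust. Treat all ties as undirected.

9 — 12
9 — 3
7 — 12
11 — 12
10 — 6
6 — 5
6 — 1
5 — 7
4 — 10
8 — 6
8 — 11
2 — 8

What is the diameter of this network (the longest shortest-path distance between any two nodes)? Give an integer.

7

Eccentricity of each node (its greatest distance to any other): 1:6, 2:5, 3:7, 4:7, 5:4, 6:5, 7:4, 8:4, 9:6, 10:6, 11:4, 12:5.
The maximum eccentricity is 7, realized for instance by the pair 4–3 via 4 – 10 – 6 – 5 – 7 – 12 – 9 – 3. So the diameter is 7.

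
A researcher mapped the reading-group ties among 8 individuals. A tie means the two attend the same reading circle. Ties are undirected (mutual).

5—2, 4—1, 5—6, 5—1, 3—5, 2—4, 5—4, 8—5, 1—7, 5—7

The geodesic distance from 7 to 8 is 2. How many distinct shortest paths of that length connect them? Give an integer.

1

The shortest distance is 2, and the only length-2 path is 7–5–8. So there is exactly 1 shortest path.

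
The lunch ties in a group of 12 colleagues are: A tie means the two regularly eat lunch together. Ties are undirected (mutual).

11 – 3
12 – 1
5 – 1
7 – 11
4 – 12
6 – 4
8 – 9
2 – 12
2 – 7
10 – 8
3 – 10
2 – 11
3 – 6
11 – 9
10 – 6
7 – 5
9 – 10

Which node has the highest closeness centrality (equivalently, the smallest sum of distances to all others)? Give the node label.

Farness (sum of distances to all others) for each node — 1:31, 2:22, 3:23, 4:25, 5:29, 6:24, 7:23, 8:30, 9:24, 10:25, 11:20, 12:24.
The smallest farness is 20, for 11, so 11 has the highest closeness.

11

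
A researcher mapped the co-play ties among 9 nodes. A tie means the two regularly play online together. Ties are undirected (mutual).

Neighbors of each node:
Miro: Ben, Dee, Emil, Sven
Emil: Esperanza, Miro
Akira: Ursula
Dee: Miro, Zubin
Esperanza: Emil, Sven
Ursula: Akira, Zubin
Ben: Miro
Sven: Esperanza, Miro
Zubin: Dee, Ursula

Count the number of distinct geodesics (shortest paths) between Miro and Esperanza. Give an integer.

The shortest distance is 2. The length-2 paths are: Miro–Sven–Esperanza; Miro–Emil–Esperanza.
That gives 2 distinct shortest paths.

2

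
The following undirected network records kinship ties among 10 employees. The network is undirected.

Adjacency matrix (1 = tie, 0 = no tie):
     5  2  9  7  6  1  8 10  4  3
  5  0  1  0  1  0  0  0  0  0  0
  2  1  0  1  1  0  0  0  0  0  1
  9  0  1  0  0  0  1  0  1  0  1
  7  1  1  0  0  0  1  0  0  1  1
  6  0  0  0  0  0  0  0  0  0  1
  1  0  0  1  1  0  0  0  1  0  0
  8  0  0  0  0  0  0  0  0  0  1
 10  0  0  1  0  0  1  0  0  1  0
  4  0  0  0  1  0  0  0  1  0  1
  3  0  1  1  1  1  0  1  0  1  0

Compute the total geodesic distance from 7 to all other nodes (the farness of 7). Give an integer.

13

Distances from 7: 1:1, 2:1, 3:1, 4:1, 5:1, 6:2, 8:2, 9:2, 10:2.
Sum = 1 + 1 + 1 + 1 + 1 + 2 + 2 + 2 + 2 = 13.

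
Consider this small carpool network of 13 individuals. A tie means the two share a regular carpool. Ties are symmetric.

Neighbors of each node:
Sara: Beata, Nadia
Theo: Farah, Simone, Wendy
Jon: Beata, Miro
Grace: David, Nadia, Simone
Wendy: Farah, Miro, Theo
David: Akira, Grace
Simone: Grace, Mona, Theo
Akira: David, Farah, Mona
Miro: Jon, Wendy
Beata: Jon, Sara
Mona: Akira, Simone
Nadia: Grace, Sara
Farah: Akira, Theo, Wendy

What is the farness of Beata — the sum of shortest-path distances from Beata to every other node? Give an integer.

38

Distances from Beata: Akira:5, David:4, Farah:4, Grace:3, Jon:1, Miro:2, Mona:5, Nadia:2, Sara:1, Simone:4, Theo:4, Wendy:3.
Sum = 5 + 4 + 4 + 3 + 1 + 2 + 5 + 2 + 1 + 4 + 4 + 3 = 38.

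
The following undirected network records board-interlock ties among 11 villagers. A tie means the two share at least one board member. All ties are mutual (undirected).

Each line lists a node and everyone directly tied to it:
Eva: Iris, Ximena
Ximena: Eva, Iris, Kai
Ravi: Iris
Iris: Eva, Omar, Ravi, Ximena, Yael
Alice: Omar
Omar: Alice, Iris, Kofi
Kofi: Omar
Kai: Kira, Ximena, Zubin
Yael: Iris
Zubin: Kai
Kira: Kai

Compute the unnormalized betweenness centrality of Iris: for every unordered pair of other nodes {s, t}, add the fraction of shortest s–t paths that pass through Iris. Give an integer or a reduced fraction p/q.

Pairs whose geodesics pass through Iris — Kai–Alice: 1; Kai–Ravi: 1; Kai–Kofi: 1; Kai–Yael: 1; Kai–Omar: 1; Zubin–Alice: 1; Zubin–Ravi: 1; Zubin–Kofi: 1; Zubin–Yael: 1; Zubin–Omar: 1; Alice–Eva: 1; Alice–Ximena: 1; Alice–Kira: 1; Alice–Ravi: 1 … (+18 more pairs).
All other pairs contribute 0.
Summing the contributions gives betweenness(Iris) = 32.

32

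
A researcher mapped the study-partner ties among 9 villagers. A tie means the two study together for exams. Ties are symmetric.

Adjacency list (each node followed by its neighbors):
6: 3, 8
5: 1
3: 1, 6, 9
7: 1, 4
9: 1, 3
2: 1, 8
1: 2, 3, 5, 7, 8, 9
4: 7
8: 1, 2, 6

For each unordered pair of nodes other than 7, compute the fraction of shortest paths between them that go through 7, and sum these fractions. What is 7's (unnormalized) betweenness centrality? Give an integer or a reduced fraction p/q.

Pairs whose geodesics pass through 7 — 3–4: 1; 5–4: 1; 4–6: 2/2; 4–9: 1; 4–2: 1; 4–8: 1; 4–1: 1.
All other pairs contribute 0.
Summing the contributions gives betweenness(7) = 7.

7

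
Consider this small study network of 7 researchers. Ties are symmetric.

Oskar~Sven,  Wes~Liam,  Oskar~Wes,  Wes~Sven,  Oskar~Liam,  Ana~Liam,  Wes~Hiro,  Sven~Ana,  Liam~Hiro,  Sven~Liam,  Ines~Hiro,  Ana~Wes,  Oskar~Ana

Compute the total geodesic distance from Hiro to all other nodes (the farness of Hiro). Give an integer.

9

Distances from Hiro: Ana:2, Ines:1, Liam:1, Oskar:2, Sven:2, Wes:1.
Sum = 2 + 1 + 1 + 2 + 2 + 1 = 9.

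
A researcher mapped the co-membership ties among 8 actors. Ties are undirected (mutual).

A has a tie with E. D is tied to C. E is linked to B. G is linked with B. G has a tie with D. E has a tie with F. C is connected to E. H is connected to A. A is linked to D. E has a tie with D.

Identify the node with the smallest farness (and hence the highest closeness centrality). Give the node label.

Farness (sum of distances to all others) for each node — A:11, B:13, C:13, D:10, E:9, F:15, G:14, H:17.
The smallest farness is 9, for E, so E has the highest closeness.

E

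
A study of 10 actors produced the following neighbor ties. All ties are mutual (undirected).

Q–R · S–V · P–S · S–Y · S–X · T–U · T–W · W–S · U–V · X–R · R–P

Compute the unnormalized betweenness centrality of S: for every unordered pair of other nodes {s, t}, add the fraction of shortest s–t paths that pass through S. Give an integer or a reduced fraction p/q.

51/2

Pairs whose geodesics pass through S — Y–Q: 2/2; Y–U: 1; Y–X: 1; Y–P: 1; Y–V: 1; Y–W: 1; Y–T: 1; Y–R: 2/2; Q–U: 2/2; Q–V: 2/2; Q–W: 2/2; Q–T: 2/2; U–X: 1; U–P: 1 … (+12 more pairs).
All other pairs contribute 0.
Summing the contributions gives betweenness(S) = 51/2.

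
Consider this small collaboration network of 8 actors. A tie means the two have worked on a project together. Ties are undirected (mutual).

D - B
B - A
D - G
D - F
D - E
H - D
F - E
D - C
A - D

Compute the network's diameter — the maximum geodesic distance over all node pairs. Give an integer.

2

Eccentricity of each node (its greatest distance to any other): A:2, B:2, C:2, D:1, E:2, F:2, G:2, H:2.
The maximum eccentricity is 2, realized for instance by the pair F–H via F – D – H. So the diameter is 2.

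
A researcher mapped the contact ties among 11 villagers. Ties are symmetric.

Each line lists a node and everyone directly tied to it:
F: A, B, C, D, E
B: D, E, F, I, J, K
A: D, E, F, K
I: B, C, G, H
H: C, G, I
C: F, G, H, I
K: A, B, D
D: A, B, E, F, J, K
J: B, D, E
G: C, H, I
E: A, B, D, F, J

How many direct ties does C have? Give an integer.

4

C is directly tied to F, G, H, and I. That is 4 neighbors, so the degree of C is 4.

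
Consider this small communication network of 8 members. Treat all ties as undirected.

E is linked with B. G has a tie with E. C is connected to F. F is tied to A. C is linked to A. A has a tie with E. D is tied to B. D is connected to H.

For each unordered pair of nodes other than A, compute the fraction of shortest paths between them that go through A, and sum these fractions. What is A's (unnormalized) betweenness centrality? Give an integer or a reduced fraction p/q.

10

Pairs whose geodesics pass through A — G–F: 1; G–C: 1; F–E: 1; F–D: 1; F–H: 1; F–B: 1; E–C: 1; D–C: 1; C–H: 1; C–B: 1.
All other pairs contribute 0.
Summing the contributions gives betweenness(A) = 10.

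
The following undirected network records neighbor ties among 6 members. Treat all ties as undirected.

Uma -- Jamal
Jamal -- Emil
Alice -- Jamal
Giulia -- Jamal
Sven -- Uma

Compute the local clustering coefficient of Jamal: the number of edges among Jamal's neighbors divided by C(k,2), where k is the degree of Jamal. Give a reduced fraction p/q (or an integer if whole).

Jamal's neighbors: Alice, Emil, Giulia, and Uma (k = 4).
Possible neighbor pairs: C(4,2) = 6. Edges among them: none → e = 0.
Clustering(Jamal) = 0/6 = 0.

0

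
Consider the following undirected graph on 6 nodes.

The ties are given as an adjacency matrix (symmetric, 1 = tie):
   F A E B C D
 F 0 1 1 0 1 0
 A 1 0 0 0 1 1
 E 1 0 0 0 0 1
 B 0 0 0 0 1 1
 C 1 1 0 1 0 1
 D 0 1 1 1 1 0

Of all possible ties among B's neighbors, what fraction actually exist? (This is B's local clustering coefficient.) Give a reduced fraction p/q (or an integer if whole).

B's neighbors: C and D (k = 2).
Possible neighbor pairs: C(2,2) = 1. Edges among them: C–D → e = 1.
Clustering(B) = 1/1.

1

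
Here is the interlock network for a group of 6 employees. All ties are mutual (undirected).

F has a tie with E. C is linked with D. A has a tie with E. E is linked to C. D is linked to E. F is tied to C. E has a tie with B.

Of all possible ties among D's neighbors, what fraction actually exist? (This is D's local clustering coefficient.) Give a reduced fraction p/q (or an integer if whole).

D's neighbors: C and E (k = 2).
Possible neighbor pairs: C(2,2) = 1. Edges among them: C–E → e = 1.
Clustering(D) = 1/1.

1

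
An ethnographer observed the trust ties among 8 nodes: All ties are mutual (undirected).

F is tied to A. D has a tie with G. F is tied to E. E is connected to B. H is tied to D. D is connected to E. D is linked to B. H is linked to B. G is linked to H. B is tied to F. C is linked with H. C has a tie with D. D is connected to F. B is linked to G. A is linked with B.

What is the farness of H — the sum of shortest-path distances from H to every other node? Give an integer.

10

Distances from H: A:2, B:1, C:1, D:1, E:2, F:2, G:1.
Sum = 2 + 1 + 1 + 1 + 2 + 2 + 1 = 10.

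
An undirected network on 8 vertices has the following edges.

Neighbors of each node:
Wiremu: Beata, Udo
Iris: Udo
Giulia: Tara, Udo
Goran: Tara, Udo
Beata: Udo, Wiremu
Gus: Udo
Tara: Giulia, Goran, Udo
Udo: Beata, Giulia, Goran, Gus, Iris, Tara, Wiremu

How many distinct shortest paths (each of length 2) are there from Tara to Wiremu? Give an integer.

The shortest distance is 2, and the only length-2 path is Tara–Udo–Wiremu. So there is exactly 1 shortest path.

1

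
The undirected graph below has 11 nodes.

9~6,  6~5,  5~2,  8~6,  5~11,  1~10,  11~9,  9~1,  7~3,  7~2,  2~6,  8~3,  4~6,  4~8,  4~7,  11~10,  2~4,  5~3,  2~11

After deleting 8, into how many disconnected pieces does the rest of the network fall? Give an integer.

1

8's neighbors (3, 4, and 6) remain reachable from one another through other ties, so the rest of the network stays in one piece.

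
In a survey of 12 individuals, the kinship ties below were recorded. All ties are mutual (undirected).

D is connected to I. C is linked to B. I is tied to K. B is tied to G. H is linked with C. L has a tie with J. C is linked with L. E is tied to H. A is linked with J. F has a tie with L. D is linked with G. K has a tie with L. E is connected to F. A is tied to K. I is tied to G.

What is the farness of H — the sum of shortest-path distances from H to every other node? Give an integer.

Distances from H: A:4, B:2, C:1, D:4, E:1, F:2, G:3, I:4, J:3, K:3, L:2.
Sum = 4 + 2 + 1 + 4 + 1 + 2 + 3 + 4 + 3 + 3 + 2 = 29.

29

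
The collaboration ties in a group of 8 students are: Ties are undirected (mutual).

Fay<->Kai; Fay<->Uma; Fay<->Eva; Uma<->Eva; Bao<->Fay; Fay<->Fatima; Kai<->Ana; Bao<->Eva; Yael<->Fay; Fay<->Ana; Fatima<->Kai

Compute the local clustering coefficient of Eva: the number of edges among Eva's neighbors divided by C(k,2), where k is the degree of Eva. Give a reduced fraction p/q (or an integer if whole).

2/3

Eva's neighbors: Bao, Fay, and Uma (k = 3).
Possible neighbor pairs: C(3,2) = 3. Edges among them: Bao–Fay, Fay–Uma → e = 2.
Clustering(Eva) = 2/3.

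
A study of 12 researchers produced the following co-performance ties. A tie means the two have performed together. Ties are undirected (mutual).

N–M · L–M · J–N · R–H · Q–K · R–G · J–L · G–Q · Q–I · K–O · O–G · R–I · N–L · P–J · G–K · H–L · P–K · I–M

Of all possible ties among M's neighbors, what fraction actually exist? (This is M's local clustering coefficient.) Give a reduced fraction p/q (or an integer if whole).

M's neighbors: I, L, and N (k = 3).
Possible neighbor pairs: C(3,2) = 3. Edges among them: L–N → e = 1.
Clustering(M) = 1/3.

1/3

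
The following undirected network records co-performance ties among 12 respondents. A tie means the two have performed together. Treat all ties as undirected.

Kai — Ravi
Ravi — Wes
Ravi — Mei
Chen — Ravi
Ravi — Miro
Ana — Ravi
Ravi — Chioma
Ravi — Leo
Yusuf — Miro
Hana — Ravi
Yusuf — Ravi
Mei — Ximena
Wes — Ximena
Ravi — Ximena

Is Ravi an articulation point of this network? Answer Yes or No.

Removing Ravi leaves {Kai} with no path to {Leo}, so the network splits into 8 components. Ravi is a cut vertex.

Yes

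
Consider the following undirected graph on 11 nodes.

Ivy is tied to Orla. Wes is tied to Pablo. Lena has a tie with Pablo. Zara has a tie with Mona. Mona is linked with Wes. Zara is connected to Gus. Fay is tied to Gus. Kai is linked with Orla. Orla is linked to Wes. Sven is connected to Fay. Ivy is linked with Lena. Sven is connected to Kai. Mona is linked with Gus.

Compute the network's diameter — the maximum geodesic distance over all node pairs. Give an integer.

Eccentricity of each node (its greatest distance to any other): Fay:5, Gus:4, Ivy:4, Kai:4, Lena:5, Mona:3, Orla:3, Pablo:4, Sven:4, Wes:3, Zara:4.
The maximum eccentricity is 5, realized for instance by the pair Lena–Fay via Lena – Pablo – Wes – Mona – Gus – Fay. So the diameter is 5.

5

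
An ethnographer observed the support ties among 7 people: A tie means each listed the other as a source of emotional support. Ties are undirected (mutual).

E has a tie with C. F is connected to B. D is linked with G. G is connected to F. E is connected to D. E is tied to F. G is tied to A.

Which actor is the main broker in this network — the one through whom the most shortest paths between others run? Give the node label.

F

Unnormalized betweenness of each node: A:0, B:0, C:0, D:2, E:6, F:7, G:6.
F has the largest value, 7, making it the main broker — the node through which the most shortest paths run.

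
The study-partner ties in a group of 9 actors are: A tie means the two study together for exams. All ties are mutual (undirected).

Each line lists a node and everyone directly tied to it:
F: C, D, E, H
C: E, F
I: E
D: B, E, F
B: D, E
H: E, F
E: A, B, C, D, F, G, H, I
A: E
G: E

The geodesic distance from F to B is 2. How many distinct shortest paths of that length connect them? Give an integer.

2

The shortest distance is 2. The length-2 paths are: F–E–B; F–D–B.
That gives 2 distinct shortest paths.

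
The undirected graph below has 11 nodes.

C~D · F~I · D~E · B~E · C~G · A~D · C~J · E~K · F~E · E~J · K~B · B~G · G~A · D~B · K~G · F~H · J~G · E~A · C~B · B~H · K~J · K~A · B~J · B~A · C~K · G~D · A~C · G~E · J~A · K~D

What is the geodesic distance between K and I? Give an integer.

3

One shortest route is K – E – F – I, which uses 3 edges, and at distance 2 from K we only reach {F, H}, which does not include I. So d(K,I) = 3.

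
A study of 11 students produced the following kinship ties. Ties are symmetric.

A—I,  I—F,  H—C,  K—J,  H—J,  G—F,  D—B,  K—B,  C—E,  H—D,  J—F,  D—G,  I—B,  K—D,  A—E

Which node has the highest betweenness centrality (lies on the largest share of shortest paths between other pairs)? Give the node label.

I

Unnormalized betweenness of each node: A:29/6, B:29/6, C:31/6, D:25/3, E:3, F:6, G:1, H:29/3, I:59/6, J:29/6, K:3/2.
I has the largest value, 59/6, making it the main broker — the node through which the most shortest paths run.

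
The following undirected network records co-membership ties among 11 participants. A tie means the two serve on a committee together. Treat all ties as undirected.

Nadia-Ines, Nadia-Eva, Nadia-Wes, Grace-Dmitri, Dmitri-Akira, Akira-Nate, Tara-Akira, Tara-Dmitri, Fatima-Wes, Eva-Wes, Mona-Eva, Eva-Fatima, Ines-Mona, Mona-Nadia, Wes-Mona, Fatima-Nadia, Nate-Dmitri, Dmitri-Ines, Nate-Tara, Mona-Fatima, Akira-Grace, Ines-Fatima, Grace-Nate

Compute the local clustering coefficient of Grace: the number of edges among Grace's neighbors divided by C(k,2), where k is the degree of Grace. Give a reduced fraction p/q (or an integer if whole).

Grace's neighbors: Akira, Dmitri, and Nate (k = 3).
Possible neighbor pairs: C(3,2) = 3. Edges among them: Akira–Dmitri, Akira–Nate, Dmitri–Nate → e = 3.
Clustering(Grace) = 3/3 = 1.

1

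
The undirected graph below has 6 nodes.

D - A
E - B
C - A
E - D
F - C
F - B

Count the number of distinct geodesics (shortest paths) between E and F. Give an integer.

1

The shortest distance is 2, and the only length-2 path is E–B–F. So there is exactly 1 shortest path.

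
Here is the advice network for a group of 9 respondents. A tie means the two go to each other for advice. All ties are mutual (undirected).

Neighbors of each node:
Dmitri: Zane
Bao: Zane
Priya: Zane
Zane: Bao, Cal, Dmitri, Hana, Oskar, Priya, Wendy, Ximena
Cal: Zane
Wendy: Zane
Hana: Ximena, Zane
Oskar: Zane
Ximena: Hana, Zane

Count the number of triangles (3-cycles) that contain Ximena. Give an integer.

Ximena's neighbors: Hana and Zane.
Neighbor pairs that are themselves tied: Ximena–Hana–Zane. Each forms one triangle with Ximena, for 1 in total.

1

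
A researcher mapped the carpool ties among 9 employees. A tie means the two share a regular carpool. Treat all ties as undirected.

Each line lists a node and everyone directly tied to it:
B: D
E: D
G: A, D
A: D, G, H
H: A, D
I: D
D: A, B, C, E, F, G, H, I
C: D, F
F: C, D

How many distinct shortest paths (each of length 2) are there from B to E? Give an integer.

The shortest distance is 2, and the only length-2 path is B–D–E. So there is exactly 1 shortest path.

1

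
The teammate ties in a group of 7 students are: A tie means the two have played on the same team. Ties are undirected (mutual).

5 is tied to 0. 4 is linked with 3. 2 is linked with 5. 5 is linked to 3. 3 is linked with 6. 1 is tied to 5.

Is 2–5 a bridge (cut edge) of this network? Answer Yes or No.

Yes

Without the 2–5 edge there is no alternate route between 2 and 5, so the network disconnects. It is a bridge.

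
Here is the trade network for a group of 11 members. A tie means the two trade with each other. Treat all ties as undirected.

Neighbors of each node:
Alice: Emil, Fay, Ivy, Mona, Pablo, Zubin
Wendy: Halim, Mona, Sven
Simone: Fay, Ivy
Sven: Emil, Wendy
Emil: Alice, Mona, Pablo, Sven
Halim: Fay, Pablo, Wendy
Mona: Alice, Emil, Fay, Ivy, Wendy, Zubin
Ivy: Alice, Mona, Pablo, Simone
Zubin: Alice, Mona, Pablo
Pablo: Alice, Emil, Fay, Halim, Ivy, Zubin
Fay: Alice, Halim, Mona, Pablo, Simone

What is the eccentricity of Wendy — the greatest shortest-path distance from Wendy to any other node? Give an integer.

3

Distances from Wendy: Alice:2, Emil:2, Fay:2, Halim:1, Ivy:2, Mona:1, Pablo:2, Simone:3, Sven:1, Zubin:2.
The largest is 3 (to Simone), so the eccentricity of Wendy is 3.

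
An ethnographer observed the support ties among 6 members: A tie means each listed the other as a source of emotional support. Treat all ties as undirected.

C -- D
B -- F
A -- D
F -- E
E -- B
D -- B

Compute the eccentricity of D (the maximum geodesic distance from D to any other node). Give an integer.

Distances from D: A:1, B:1, C:1, E:2, F:2.
The largest is 2 (to E and F), so the eccentricity of D is 2.

2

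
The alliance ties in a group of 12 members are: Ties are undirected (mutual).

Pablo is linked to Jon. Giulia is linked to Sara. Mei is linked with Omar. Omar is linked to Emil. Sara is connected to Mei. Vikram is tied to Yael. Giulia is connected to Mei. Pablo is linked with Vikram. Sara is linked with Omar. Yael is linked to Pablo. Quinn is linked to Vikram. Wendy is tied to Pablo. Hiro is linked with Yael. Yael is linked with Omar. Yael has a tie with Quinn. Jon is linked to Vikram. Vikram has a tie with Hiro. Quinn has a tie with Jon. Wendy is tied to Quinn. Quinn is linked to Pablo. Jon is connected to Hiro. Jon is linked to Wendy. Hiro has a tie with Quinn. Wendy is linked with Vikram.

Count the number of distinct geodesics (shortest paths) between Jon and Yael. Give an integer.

The shortest distance is 2. The length-2 paths are: Jon–Hiro–Yael; Jon–Quinn–Yael; Jon–Pablo–Yael; Jon–Vikram–Yael.
That gives 4 distinct shortest paths.

4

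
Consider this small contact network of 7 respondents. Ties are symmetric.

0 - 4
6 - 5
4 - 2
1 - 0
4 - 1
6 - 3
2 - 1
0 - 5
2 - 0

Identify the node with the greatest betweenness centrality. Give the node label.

Unnormalized betweenness of each node: 0:9, 1:0, 2:0, 3:0, 4:0, 5:8, 6:5.
0 has the largest value, 9, making it the main broker — the node through which the most shortest paths run.

0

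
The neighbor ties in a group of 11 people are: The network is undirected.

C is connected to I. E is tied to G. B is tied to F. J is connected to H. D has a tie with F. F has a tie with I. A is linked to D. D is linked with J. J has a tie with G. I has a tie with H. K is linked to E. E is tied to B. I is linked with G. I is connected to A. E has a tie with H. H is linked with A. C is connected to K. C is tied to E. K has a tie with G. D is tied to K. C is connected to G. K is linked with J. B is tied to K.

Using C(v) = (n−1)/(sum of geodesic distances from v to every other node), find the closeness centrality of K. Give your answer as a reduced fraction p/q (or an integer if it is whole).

Distances from K: A:2, B:1, C:1, D:1, E:1, F:2, G:1, H:2, I:2, J:1. Sum = 14.
n = 11, so closeness = 10/14 = 5/7.

5/7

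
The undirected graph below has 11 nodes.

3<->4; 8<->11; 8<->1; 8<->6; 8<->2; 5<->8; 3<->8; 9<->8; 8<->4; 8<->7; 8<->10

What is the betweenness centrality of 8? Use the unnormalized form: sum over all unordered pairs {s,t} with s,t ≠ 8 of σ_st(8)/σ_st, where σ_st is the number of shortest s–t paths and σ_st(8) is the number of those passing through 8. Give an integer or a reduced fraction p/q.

Pairs whose geodesics pass through 8 — 2–3: 1; 2–9: 1; 2–4: 1; 2–11: 1; 2–6: 1; 2–5: 1; 2–7: 1; 2–1: 1; 2–10: 1; 3–9: 1; 3–11: 1; 3–6: 1; 3–5: 1; 3–7: 1 … (+30 more pairs).
All other pairs contribute 0.
Summing the contributions gives betweenness(8) = 44.

44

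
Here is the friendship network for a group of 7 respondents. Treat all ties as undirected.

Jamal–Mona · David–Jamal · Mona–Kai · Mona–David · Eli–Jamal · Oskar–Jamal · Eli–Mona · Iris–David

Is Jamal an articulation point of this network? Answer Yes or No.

Yes

Removing Jamal leaves {David, Eli, Iris, Kai, and Mona} with no path to {Oskar}, so the network splits into 2 components. Jamal is a cut vertex.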